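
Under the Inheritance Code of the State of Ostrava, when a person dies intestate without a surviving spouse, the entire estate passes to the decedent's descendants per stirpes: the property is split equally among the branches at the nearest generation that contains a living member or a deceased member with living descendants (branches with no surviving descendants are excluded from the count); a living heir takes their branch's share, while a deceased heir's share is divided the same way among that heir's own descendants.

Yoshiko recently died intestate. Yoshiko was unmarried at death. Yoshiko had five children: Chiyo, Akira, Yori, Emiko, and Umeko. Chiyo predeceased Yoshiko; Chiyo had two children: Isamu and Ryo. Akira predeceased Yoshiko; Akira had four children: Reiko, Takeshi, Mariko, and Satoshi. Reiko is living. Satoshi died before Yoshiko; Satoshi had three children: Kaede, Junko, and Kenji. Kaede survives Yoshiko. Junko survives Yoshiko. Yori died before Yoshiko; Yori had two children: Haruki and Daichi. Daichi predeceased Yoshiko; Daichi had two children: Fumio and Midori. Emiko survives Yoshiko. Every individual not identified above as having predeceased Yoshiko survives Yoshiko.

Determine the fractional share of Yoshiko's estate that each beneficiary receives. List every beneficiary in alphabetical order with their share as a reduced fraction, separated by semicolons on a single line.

There is no surviving spouse, so the entire estate passes to Yoshiko's descendants per stirpes.
The estate is divided into 5 equal shares of 1/5 among Chiyo, Akira, Yori, Emiko, Umeko.
Chiyo predeceased; the 1/5 allotted to Chiyo's branch passes to Chiyo's issue by representation.
The 1/5 is divided into 2 equal shares of 1/10 among Isamu, Ryo.
Isamu is living and takes 1/10.
Ryo is living and takes 1/10.
Akira predeceased; the 1/5 allotted to Akira's branch passes to Akira's issue by representation.
The 1/5 is divided into 4 equal shares of 1/20 among Reiko, Takeshi, Mariko, Satoshi.
Reiko is living and takes 1/20.
Takeshi is living and takes 1/20.
Mariko is living and takes 1/20.
Satoshi predeceased; the 1/20 allotted to Satoshi's branch passes to Satoshi's issue by representation.
The 1/20 is divided into 3 equal shares of 1/60 among Kaede, Junko, Kenji.
Kaede is living and takes 1/60.
Junko is living and takes 1/60.
Kenji is living and takes 1/60.
Yori predeceased; the 1/5 allotted to Yori's branch passes to Yori's issue by representation.
The 1/5 is divided into 2 equal shares of 1/10 among Haruki, Daichi.
Haruki is living and takes 1/10.
Daichi predeceased; the 1/10 allotted to Daichi's branch passes to Daichi's issue by representation.
The 1/10 is divided into 2 equal shares of 1/20 among Fumio, Midori.
Fumio is living and takes 1/20.
Midori is living and takes 1/20.
Emiko is living and takes 1/5.
Umeko is living and takes 1/5.

Emiko 1/5; Fumio 1/20; Haruki 1/10; Isamu 1/10; Junko 1/60; Kaede 1/60; Kenji 1/60; Mariko 1/20; Midori 1/20; Reiko 1/20; Ryo 1/10; Takeshi 1/20; Umeko 1/5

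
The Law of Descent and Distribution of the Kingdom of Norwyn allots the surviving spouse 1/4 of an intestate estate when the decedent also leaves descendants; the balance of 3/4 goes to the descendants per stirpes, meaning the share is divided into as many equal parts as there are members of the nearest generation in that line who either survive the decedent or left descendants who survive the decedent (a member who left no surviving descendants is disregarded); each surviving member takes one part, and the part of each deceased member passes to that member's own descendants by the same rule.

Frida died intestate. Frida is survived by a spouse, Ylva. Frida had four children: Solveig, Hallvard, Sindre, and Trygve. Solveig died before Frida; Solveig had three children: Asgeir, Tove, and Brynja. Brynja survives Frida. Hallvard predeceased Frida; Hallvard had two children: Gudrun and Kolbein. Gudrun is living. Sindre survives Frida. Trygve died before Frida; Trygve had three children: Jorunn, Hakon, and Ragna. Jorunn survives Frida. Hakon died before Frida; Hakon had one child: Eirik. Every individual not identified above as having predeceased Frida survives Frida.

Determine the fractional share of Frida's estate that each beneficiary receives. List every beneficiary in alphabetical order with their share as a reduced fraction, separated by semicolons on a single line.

Asgeir 1/16; Brynja 1/16; Eirik 1/16; Gudrun 3/32; Jorunn 1/16; Kolbein 3/32; Ragna 1/16; Sindre 3/16; Tove 1/16; Ylva 1/4

Ylva, as surviving spouse, takes 1/4.
The remaining 3/4 passes to Frida's descendants per stirpes.
The 3/4 is divided into 4 equal shares of 3/16 among Solveig, Hallvard, Sindre, Trygve.
Solveig predeceased; the 3/16 allotted to Solveig's branch passes to Solveig's issue by representation.
The 3/16 is divided into 3 equal shares of 1/16 among Asgeir, Tove, Brynja.
Asgeir is living and takes 1/16.
Tove is living and takes 1/16.
Brynja is living and takes 1/16.
Hallvard predeceased; the 3/16 allotted to Hallvard's branch passes to Hallvard's issue by representation.
The 3/16 is divided into 2 equal shares of 3/32 among Gudrun, Kolbein.
Gudrun is living and takes 3/32.
Kolbein is living and takes 3/32.
Sindre is living and takes 3/16.
Trygve predeceased; the 3/16 allotted to Trygve's branch passes to Trygve's issue by representation.
The 3/16 is divided into 3 equal shares of 1/16 among Jorunn, Hakon, Ragna.
Jorunn is living and takes 1/16.
Hakon predeceased; the 1/16 allotted to Hakon's branch passes to Hakon's issue by representation.
Eirik is the sole taker at this level and receives the full 1/16.
Ragna is living and takes 1/16.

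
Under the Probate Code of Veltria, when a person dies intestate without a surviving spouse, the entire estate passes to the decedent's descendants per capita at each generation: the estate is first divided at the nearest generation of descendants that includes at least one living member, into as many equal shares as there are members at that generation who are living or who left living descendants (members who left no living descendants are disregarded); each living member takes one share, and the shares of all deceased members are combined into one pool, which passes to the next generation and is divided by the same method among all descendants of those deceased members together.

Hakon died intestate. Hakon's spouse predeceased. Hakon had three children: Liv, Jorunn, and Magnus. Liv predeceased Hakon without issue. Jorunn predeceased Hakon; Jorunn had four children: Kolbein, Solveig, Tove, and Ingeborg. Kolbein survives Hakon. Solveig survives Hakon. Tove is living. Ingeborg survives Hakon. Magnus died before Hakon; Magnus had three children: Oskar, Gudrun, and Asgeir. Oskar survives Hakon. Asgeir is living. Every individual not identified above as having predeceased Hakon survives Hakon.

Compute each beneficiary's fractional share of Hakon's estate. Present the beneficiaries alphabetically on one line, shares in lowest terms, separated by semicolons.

There is no surviving spouse, so the entire estate passes to Hakon's descendants per capita at each generation.
No one at generation 1 (Jorunn, Magnus) is living; moving to the next generation.
At generation 2 (Kolbein, Solveig, Tove, Ingeborg, Oskar, Gudrun, Asgeir) there are 7 shares of (1)/7 = 1/7 each.
Living: Kolbein, Solveig, Tove, Ingeborg, Oskar, Gudrun, and Asgeir — each takes 1/7.

Asgeir 1/7; Gudrun 1/7; Ingeborg 1/7; Kolbein 1/7; Oskar 1/7; Solveig 1/7; Tove 1/7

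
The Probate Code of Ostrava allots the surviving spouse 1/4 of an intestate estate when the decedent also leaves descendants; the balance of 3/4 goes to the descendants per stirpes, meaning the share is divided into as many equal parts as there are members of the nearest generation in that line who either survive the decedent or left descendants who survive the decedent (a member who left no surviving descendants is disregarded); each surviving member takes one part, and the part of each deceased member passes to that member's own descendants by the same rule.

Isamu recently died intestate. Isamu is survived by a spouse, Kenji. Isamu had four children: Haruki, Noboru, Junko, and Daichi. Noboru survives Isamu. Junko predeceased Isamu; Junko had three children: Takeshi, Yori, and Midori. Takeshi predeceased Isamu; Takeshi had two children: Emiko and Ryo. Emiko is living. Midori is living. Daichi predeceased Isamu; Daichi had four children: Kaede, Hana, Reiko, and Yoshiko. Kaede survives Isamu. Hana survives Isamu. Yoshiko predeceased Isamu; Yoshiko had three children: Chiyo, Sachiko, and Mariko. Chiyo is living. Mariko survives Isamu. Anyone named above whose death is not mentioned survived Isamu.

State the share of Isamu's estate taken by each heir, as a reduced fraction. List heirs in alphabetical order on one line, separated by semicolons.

Kenji, as surviving spouse, takes 1/4.
The remaining 3/4 passes to Isamu's descendants per stirpes.
The 3/4 is divided into 4 equal shares of 3/16 among Haruki, Noboru, Junko, Daichi.
Haruki is living and takes 3/16.
Noboru is living and takes 3/16.
Junko predeceased; the 3/16 allotted to Junko's branch passes to Junko's issue by representation.
The 3/16 is divided into 3 equal shares of 1/16 among Takeshi, Yori, Midori.
Takeshi predeceased; the 1/16 allotted to Takeshi's branch passes to Takeshi's issue by representation.
The 1/16 is divided into 2 equal shares of 1/32 among Emiko, Ryo.
Emiko is living and takes 1/32.
Ryo is living and takes 1/32.
Yori is living and takes 1/16.
Midori is living and takes 1/16.
Daichi predeceased; the 3/16 allotted to Daichi's branch passes to Daichi's issue by representation.
The 3/16 is divided into 4 equal shares of 3/64 among Kaede, Hana, Reiko, Yoshiko.
Kaede is living and takes 3/64.
Hana is living and takes 3/64.
Reiko is living and takes 3/64.
Yoshiko predeceased; the 3/64 allotted to Yoshiko's branch passes to Yoshiko's issue by representation.
The 3/64 is divided into 3 equal shares of 1/64 among Chiyo, Sachiko, Mariko.
Chiyo is living and takes 1/64.
Sachiko is living and takes 1/64.
Mariko is living and takes 1/64.

Chiyo 1/64; Emiko 1/32; Hana 3/64; Haruki 3/16; Kaede 3/64; Kenji 1/4; Mariko 1/64; Midori 1/16; Noboru 3/16; Reiko 3/64; Ryo 1/32; Sachiko 1/64; Yori 1/16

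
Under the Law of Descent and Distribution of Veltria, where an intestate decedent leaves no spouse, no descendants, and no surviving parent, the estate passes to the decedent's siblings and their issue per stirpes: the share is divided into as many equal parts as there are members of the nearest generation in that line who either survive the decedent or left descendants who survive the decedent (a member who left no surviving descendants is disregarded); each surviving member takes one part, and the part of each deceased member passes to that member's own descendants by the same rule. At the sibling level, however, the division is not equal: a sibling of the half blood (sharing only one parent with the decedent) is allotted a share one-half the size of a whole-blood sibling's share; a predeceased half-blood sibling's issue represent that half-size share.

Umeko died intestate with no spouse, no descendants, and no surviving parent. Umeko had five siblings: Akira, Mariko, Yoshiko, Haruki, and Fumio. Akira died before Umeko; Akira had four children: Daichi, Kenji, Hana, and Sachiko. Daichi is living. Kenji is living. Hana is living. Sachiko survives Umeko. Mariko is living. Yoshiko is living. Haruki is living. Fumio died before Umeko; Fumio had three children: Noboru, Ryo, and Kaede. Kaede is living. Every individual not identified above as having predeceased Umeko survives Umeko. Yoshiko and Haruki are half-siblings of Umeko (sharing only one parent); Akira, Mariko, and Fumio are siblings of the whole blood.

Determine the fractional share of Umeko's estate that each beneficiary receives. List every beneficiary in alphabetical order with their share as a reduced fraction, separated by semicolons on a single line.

Daichi 1/16; Hana 1/16; Haruki 1/8; Kaede 1/12; Kenji 1/16; Mariko 1/4; Noboru 1/12; Ryo 1/12; Sachiko 1/16; Yoshiko 1/8

No spouse, descendants, or parent survives, so the estate passes to Umeko's siblings per stirpes.
Half-blood siblings count for one-half the weight of whole-blood siblings at the initial division.
Dividing 1 in proportion to weights (total weight 4): Akira (weight 1) → 1/4; Mariko (weight 1) → 1/4; Yoshiko (weight 1/2) → 1/8; Haruki (weight 1/2) → 1/8; Fumio (weight 1) → 1/4.
Akira predeceased; the 1/4 allotted to Akira's branch passes to Akira's issue by representation.
The 1/4 is divided into 4 equal shares of 1/16 among Daichi, Kenji, Hana, Sachiko.
Daichi is living and takes 1/16.
Kenji is living and takes 1/16.
Hana is living and takes 1/16.
Sachiko is living and takes 1/16.
Mariko is living and takes 1/4.
Yoshiko is living and takes 1/8.
Haruki is living and takes 1/8.
Fumio predeceased; the 1/4 allotted to Fumio's branch passes to Fumio's issue by representation.
The 1/4 is divided into 3 equal shares of 1/12 among Noboru, Ryo, Kaede.
Noboru is living and takes 1/12.
Ryo is living and takes 1/12.
Kaede is living and takes 1/12.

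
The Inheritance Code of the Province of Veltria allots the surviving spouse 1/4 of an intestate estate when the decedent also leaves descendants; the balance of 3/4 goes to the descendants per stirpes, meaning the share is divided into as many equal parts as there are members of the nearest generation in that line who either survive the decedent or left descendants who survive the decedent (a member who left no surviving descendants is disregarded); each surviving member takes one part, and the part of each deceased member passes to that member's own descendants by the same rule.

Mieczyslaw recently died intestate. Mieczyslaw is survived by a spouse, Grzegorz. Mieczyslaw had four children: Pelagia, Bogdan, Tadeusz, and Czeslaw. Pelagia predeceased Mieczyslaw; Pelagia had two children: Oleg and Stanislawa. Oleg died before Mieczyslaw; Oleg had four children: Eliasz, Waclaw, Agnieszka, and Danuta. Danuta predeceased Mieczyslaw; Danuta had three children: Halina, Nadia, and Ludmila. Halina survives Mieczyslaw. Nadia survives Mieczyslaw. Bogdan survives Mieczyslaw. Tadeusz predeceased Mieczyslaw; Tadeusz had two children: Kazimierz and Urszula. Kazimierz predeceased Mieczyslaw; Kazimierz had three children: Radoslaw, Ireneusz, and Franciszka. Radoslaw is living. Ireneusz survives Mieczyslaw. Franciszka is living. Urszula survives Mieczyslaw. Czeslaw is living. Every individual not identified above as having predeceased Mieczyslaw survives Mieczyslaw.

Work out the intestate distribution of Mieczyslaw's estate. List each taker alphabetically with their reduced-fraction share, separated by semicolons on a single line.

Grzegorz, as surviving spouse, takes 1/4.
The remaining 3/4 passes to Mieczyslaw's descendants per stirpes.
The 3/4 is divided into 4 equal shares of 3/16 among Pelagia, Bogdan, Tadeusz, Czeslaw.
Pelagia predeceased; the 3/16 allotted to Pelagia's branch passes to Pelagia's issue by representation.
The 3/16 is divided into 2 equal shares of 3/32 among Oleg, Stanislawa.
Oleg predeceased; the 3/32 allotted to Oleg's branch passes to Oleg's issue by representation.
The 3/32 is divided into 4 equal shares of 3/128 among Eliasz, Waclaw, Agnieszka, Danuta.
Eliasz is living and takes 3/128.
Waclaw is living and takes 3/128.
Agnieszka is living and takes 3/128.
Danuta predeceased; the 3/128 allotted to Danuta's branch passes to Danuta's issue by representation.
The 3/128 is divided into 3 equal shares of 1/128 among Halina, Nadia, Ludmila.
Halina is living and takes 1/128.
Nadia is living and takes 1/128.
Ludmila is living and takes 1/128.
Stanislawa is living and takes 3/32.
Bogdan is living and takes 3/16.
Tadeusz predeceased; the 3/16 allotted to Tadeusz's branch passes to Tadeusz's issue by representation.
The 3/16 is divided into 2 equal shares of 3/32 among Kazimierz, Urszula.
Kazimierz predeceased; the 3/32 allotted to Kazimierz's branch passes to Kazimierz's issue by representation.
The 3/32 is divided into 3 equal shares of 1/32 among Radoslaw, Ireneusz, Franciszka.
Radoslaw is living and takes 1/32.
Ireneusz is living and takes 1/32.
Franciszka is living and takes 1/32.
Urszula is living and takes 3/32.
Czeslaw is living and takes 3/16.

Agnieszka 3/128; Bogdan 3/16; Czeslaw 3/16; Eliasz 3/128; Franciszka 1/32; Grzegorz 1/4; Halina 1/128; Ireneusz 1/32; Ludmila 1/128; Nadia 1/128; Radoslaw 1/32; Stanislawa 3/32; Urszula 3/32; Waclaw 3/128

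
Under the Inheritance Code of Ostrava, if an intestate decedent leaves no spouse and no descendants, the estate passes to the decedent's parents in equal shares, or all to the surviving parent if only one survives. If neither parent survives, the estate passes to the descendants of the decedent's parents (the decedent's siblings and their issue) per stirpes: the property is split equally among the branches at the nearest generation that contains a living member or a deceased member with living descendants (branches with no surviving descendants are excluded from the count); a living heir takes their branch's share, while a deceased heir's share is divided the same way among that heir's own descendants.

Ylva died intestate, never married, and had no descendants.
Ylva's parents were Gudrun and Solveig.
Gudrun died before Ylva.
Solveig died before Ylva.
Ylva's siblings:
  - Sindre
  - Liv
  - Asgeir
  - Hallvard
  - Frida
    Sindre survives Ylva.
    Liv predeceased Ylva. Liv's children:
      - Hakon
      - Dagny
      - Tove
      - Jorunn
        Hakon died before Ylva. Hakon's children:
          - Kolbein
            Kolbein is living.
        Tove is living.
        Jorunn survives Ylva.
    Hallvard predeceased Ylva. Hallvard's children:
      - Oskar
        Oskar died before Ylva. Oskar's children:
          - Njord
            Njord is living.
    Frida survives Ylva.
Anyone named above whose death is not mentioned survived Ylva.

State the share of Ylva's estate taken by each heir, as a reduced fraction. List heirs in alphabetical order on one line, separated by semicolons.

Neither parent survives and there are no descendants, so the estate passes to Ylva's siblings and their issue per stirpes.
The estate is divided into 5 equal shares of 1/5 among Sindre, Liv, Asgeir, Hallvard, Frida.
Sindre is living and takes 1/5.
Liv predeceased; the 1/5 allotted to Liv's branch passes to Liv's issue by representation.
The 1/5 is divided into 4 equal shares of 1/20 among Hakon, Dagny, Tove, Jorunn.
Hakon predeceased; the 1/20 allotted to Hakon's branch passes to Hakon's issue by representation.
Kolbein is the sole taker at this level and receives the full 1/20.
Dagny is living and takes 1/20.
Tove is living and takes 1/20.
Jorunn is living and takes 1/20.
Asgeir is living and takes 1/5.
Hallvard predeceased; the 1/5 allotted to Hallvard's branch passes to Hallvard's issue by representation.
Oskar's line is the sole branch at this level, so the full 1/5 passes to Oskar's issue by representation.
Njord is the sole taker at this level and receives the full 1/5.
Frida is living and takes 1/5.

Asgeir 1/5; Dagny 1/20; Frida 1/5; Jorunn 1/20; Kolbein 1/20; Njord 1/5; Sindre 1/5; Tove 1/20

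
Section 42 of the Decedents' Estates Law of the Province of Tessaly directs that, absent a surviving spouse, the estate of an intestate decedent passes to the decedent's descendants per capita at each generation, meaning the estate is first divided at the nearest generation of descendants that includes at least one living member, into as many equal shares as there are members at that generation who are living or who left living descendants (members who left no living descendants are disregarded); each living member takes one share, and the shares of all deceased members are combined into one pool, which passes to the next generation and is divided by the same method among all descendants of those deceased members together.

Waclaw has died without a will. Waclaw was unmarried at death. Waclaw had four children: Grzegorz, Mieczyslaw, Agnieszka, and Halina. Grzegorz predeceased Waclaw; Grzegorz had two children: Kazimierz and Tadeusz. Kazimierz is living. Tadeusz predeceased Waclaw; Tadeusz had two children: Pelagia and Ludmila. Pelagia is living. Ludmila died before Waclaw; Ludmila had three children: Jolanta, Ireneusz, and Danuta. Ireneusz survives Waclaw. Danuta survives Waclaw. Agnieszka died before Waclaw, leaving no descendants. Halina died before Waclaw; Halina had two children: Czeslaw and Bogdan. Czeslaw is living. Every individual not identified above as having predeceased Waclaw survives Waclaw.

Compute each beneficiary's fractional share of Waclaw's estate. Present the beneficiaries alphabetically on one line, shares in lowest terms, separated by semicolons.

Bogdan 1/6; Czeslaw 1/6; Danuta 1/36; Ireneusz 1/36; Jolanta 1/36; Kazimierz 1/6; Mieczyslaw 1/3; Pelagia 1/12

There is no surviving spouse, so the entire estate passes to Waclaw's descendants per capita at each generation.
At generation 1 (Grzegorz, Mieczyslaw, Halina) there are 3 shares of (1)/3 = 1/3 each.
Living: Mieczyslaw — each takes 1/3.
Deceased: Grzegorz and Halina. Their combined 2/3 is pooled and carried to generation 2.
At generation 2 (Kazimierz, Tadeusz, Czeslaw, Bogdan) there are 4 shares of (2/3)/4 = 1/6 each.
Living: Kazimierz, Czeslaw, and Bogdan — each takes 1/6.
Deceased: Tadeusz. That 1/6 share is carried to generation 3.
At generation 3 (Pelagia, Ludmila) there are 2 shares of (1/6)/2 = 1/12 each.
Living: Pelagia — each takes 1/12.
Deceased: Ludmila. That 1/12 share is carried to generation 4.
At generation 4 (Jolanta, Ireneusz, Danuta) there are 3 shares of (1/12)/3 = 1/36 each.
Living: Jolanta, Ireneusz, and Danuta — each takes 1/36.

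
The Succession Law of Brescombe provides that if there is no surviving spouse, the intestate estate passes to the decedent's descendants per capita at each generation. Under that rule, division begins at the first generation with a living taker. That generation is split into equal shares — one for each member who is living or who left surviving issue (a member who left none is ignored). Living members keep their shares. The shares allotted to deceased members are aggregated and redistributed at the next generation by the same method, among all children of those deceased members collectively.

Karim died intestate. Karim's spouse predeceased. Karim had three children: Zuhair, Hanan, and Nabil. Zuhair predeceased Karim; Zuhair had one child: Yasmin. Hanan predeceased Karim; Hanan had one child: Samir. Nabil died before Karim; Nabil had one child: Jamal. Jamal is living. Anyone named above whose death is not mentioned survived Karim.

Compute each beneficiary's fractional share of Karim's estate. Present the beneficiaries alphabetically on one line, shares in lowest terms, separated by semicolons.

Jamal 1/3; Samir 1/3; Yasmin 1/3

There is no surviving spouse, so the entire estate passes to Karim's descendants per capita at each generation.
No one at generation 1 (Zuhair, Hanan, Nabil) is living; moving to the next generation.
At generation 2 (Yasmin, Samir, Jamal) there are 3 shares of (1)/3 = 1/3 each.
Living: Yasmin, Samir, and Jamal — each takes 1/3.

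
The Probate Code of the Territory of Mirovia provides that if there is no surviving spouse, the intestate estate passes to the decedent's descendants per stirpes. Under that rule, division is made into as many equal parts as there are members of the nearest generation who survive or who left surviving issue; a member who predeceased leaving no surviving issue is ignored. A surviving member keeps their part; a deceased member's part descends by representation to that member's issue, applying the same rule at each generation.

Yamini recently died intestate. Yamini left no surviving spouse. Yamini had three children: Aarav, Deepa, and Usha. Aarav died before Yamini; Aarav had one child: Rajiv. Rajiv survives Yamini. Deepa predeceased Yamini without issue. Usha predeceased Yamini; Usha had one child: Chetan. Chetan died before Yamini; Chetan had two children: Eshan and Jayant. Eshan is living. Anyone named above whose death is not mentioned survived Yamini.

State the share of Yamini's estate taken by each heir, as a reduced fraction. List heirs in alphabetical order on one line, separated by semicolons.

There is no surviving spouse, so the entire estate passes to Yamini's descendants per stirpes.
Deepa left no surviving issue, so that branch lapses and is disregarded.
The estate is divided into 2 equal shares of 1/2 among Aarav, Usha.
Aarav predeceased; the 1/2 allotted to Aarav's branch passes to Aarav's issue by representation.
Rajiv is the sole taker at this level and receives the full 1/2.
Usha predeceased; the 1/2 allotted to Usha's branch passes to Usha's issue by representation.
Chetan's line is the sole branch at this level, so the full 1/2 passes to Chetan's issue by representation.
The 1/2 is divided into 2 equal shares of 1/4 among Eshan, Jayant.
Eshan is living and takes 1/4.
Jayant is living and takes 1/4.

Eshan 1/4; Jayant 1/4; Rajiv 1/2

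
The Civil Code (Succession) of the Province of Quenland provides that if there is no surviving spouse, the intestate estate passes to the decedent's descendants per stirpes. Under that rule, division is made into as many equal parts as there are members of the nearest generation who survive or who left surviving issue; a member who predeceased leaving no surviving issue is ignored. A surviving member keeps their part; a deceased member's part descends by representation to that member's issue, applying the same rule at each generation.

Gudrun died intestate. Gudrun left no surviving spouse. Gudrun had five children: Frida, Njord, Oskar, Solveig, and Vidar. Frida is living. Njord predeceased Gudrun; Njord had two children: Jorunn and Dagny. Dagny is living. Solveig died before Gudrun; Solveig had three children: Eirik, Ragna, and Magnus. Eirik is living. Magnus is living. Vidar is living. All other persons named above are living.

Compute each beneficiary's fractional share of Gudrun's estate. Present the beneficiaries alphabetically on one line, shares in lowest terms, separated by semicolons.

Dagny 1/10; Eirik 1/15; Frida 1/5; Jorunn 1/10; Magnus 1/15; Oskar 1/5; Ragna 1/15; Vidar 1/5

There is no surviving spouse, so the entire estate passes to Gudrun's descendants per stirpes.
The estate is divided into 5 equal shares of 1/5 among Frida, Njord, Oskar, Solveig, Vidar.
Frida is living and takes 1/5.
Njord predeceased; the 1/5 allotted to Njord's branch passes to Njord's issue by representation.
The 1/5 is divided into 2 equal shares of 1/10 among Jorunn, Dagny.
Jorunn is living and takes 1/10.
Dagny is living and takes 1/10.
Oskar is living and takes 1/5.
Solveig predeceased; the 1/5 allotted to Solveig's branch passes to Solveig's issue by representation.
The 1/5 is divided into 3 equal shares of 1/15 among Eirik, Ragna, Magnus.
Eirik is living and takes 1/15.
Ragna is living and takes 1/15.
Magnus is living and takes 1/15.
Vidar is living and takes 1/5.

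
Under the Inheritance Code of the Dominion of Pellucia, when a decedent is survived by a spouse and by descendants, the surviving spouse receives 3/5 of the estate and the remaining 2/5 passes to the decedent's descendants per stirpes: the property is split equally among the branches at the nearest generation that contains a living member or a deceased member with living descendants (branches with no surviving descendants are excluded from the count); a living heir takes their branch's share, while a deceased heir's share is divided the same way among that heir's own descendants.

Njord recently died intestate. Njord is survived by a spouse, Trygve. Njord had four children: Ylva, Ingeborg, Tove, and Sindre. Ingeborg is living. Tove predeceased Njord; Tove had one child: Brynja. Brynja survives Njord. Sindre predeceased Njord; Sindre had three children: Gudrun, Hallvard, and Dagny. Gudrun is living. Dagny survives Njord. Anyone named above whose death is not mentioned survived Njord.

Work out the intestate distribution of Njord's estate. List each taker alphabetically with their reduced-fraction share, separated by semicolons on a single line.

Trygve, as surviving spouse, takes 3/5.
The remaining 2/5 passes to Njord's descendants per stirpes.
The 2/5 is divided into 4 equal shares of 1/10 among Ylva, Ingeborg, Tove, Sindre.
Ylva is living and takes 1/10.
Ingeborg is living and takes 1/10.
Tove predeceased; the 1/10 allotted to Tove's branch passes to Tove's issue by representation.
Brynja is the sole taker at this level and receives the full 1/10.
Sindre predeceased; the 1/10 allotted to Sindre's branch passes to Sindre's issue by representation.
The 1/10 is divided into 3 equal shares of 1/30 among Gudrun, Hallvard, Dagny.
Gudrun is living and takes 1/30.
Hallvard is living and takes 1/30.
Dagny is living and takes 1/30.

Brynja 1/10; Dagny 1/30; Gudrun 1/30; Hallvard 1/30; Ingeborg 1/10; Trygve 3/5; Ylva 1/10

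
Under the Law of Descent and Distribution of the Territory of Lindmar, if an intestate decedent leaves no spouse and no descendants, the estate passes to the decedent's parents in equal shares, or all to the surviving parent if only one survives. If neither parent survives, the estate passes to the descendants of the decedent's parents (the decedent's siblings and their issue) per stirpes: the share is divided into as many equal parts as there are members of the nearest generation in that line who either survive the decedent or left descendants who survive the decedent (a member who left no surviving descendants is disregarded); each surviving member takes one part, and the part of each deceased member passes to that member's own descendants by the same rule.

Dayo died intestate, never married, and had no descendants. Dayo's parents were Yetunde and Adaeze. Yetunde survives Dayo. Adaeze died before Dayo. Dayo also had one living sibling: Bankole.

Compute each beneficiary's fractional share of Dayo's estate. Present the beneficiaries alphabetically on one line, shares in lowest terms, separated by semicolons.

Only one parent, Yetunde, survives, so Yetunde takes the entire estate. The siblings take nothing because a surviving parent has priority.

Yetunde 1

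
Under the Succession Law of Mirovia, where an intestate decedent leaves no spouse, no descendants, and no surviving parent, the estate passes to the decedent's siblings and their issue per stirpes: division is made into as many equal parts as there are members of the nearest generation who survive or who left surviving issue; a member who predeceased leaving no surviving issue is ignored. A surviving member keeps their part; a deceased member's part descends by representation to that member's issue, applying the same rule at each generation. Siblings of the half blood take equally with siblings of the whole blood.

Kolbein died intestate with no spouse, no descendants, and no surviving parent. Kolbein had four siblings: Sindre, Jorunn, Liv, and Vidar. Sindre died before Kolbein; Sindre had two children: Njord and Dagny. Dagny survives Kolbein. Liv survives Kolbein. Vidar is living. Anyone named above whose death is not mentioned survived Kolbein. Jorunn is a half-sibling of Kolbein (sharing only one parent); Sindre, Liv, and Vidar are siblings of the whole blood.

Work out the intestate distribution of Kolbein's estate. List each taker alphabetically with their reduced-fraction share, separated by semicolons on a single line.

Dagny 1/8; Jorunn 1/4; Liv 1/4; Njord 1/8; Vidar 1/4

No spouse, descendants, or parent survives, so the estate passes to Kolbein's siblings per stirpes.
Half-blood and whole-blood siblings take equally under the stated rule.
The estate is divided into 4 equal shares of 1/4 among Sindre, Jorunn, Liv, Vidar.
Sindre predeceased; the 1/4 allotted to Sindre's branch passes to Sindre's issue by representation.
The 1/4 is divided into 2 equal shares of 1/8 among Njord, Dagny.
Njord is living and takes 1/8.
Dagny is living and takes 1/8.
Jorunn is living and takes 1/4.
Liv is living and takes 1/4.
Vidar is living and takes 1/4.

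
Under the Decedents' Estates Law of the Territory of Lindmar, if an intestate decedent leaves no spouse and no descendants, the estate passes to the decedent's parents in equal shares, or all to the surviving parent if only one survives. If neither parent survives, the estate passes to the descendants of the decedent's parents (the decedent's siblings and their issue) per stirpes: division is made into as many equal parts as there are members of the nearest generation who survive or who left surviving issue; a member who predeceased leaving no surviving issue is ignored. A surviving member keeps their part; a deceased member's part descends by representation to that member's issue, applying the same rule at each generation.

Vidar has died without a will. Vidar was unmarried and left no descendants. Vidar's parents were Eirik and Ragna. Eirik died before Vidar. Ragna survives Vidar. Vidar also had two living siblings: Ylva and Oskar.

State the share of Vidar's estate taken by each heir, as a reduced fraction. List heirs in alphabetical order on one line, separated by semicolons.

Ragna 1

Only one parent, Ragna, survives, so Ragna takes the entire estate. The siblings take nothing because a surviving parent has priority.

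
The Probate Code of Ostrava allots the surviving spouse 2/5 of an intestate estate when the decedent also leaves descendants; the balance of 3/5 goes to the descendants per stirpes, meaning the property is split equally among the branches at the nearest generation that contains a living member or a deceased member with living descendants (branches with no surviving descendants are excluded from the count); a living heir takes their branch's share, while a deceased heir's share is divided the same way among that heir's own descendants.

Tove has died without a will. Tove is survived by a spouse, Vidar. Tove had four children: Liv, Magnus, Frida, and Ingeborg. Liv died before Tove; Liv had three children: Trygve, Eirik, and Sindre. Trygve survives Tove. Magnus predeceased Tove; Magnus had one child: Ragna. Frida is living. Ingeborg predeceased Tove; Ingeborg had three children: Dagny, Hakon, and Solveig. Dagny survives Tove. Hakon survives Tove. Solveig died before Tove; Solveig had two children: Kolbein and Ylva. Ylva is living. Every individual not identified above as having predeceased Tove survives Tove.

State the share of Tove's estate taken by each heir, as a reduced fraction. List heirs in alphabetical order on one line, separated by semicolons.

Vidar, as surviving spouse, takes 2/5.
The remaining 3/5 passes to Tove's descendants per stirpes.
The 3/5 is divided into 4 equal shares of 3/20 among Liv, Magnus, Frida, Ingeborg.
Liv predeceased; the 3/20 allotted to Liv's branch passes to Liv's issue by representation.
The 3/20 is divided into 3 equal shares of 1/20 among Trygve, Eirik, Sindre.
Trygve is living and takes 1/20.
Eirik is living and takes 1/20.
Sindre is living and takes 1/20.
Magnus predeceased; the 3/20 allotted to Magnus's branch passes to Magnus's issue by representation.
Ragna is the sole taker at this level and receives the full 3/20.
Frida is living and takes 3/20.
Ingeborg predeceased; the 3/20 allotted to Ingeborg's branch passes to Ingeborg's issue by representation.
The 3/20 is divided into 3 equal shares of 1/20 among Dagny, Hakon, Solveig.
Dagny is living and takes 1/20.
Hakon is living and takes 1/20.
Solveig predeceased; the 1/20 allotted to Solveig's branch passes to Solveig's issue by representation.
The 1/20 is divided into 2 equal shares of 1/40 among Kolbein, Ylva.
Kolbein is living and takes 1/40.
Ylva is living and takes 1/40.

Dagny 1/20; Eirik 1/20; Frida 3/20; Hakon 1/20; Kolbein 1/40; Ragna 3/20; Sindre 1/20; Trygve 1/20; Vidar 2/5; Ylva 1/40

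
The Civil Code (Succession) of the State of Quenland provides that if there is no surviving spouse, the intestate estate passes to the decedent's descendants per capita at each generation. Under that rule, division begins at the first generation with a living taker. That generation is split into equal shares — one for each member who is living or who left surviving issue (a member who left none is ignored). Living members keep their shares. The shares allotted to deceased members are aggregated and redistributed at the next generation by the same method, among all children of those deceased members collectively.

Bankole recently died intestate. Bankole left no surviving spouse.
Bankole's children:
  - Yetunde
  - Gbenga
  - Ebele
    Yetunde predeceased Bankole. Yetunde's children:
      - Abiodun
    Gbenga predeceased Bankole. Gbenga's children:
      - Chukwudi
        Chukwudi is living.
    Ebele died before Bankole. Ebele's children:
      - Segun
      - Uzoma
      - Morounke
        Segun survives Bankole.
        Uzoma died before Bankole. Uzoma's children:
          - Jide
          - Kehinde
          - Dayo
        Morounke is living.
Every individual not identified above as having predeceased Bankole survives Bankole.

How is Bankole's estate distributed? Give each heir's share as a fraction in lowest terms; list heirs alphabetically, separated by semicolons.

Abiodun 1/5; Chukwudi 1/5; Dayo 1/15; Jide 1/15; Kehinde 1/15; Morounke 1/5; Segun 1/5

There is no surviving spouse, so the entire estate passes to Bankole's descendants per capita at each generation.
No one at generation 1 (Yetunde, Gbenga, Ebele) is living; moving to the next generation.
At generation 2 (Abiodun, Chukwudi, Segun, Uzoma, Morounke) there are 5 shares of (1)/5 = 1/5 each.
Living: Abiodun, Chukwudi, Segun, and Morounke — each takes 1/5.
Deceased: Uzoma. That 1/5 share is carried to generation 3.
At generation 3 (Jide, Kehinde, Dayo) there are 3 shares of (1/5)/3 = 1/15 each.
Living: Jide, Kehinde, and Dayo — each takes 1/15.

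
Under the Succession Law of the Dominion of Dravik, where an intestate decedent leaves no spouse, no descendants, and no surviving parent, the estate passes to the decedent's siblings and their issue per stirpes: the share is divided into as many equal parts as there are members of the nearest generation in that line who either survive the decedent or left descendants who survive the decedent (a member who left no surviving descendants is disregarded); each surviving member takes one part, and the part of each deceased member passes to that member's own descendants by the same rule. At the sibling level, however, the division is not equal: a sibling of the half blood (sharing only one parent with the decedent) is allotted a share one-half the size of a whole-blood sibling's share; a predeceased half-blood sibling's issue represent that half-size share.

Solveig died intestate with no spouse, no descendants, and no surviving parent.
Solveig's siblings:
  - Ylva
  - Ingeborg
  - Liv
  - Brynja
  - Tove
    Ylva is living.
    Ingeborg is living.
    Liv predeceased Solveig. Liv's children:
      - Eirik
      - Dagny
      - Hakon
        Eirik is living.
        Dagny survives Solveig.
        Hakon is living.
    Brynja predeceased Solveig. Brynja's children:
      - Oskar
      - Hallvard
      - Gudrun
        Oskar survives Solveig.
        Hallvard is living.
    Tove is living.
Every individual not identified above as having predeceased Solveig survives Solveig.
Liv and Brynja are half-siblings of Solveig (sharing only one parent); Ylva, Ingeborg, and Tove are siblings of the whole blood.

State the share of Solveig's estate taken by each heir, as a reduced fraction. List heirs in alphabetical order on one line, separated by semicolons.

Dagny 1/24; Eirik 1/24; Gudrun 1/24; Hakon 1/24; Hallvard 1/24; Ingeborg 1/4; Oskar 1/24; Tove 1/4; Ylva 1/4

No spouse, descendants, or parent survives, so the estate passes to Solveig's siblings per stirpes.
Half-blood siblings count for one-half the weight of whole-blood siblings at the initial division.
Dividing 1 in proportion to weights (total weight 4): Ylva (weight 1) → 1/4; Ingeborg (weight 1) → 1/4; Liv (weight 1/2) → 1/8; Brynja (weight 1/2) → 1/8; Tove (weight 1) → 1/4.
Ylva is living and takes 1/4.
Ingeborg is living and takes 1/4.
Liv predeceased; the 1/8 allotted to Liv's branch passes to Liv's issue by representation.
The 1/8 is divided into 3 equal shares of 1/24 among Eirik, Dagny, Hakon.
Eirik is living and takes 1/24.
Dagny is living and takes 1/24.
Hakon is living and takes 1/24.
Brynja predeceased; the 1/8 allotted to Brynja's branch passes to Brynja's issue by representation.
The 1/8 is divided into 3 equal shares of 1/24 among Oskar, Hallvard, Gudrun.
Oskar is living and takes 1/24.
Hallvard is living and takes 1/24.
Gudrun is living and takes 1/24.
Tove is living and takes 1/4.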